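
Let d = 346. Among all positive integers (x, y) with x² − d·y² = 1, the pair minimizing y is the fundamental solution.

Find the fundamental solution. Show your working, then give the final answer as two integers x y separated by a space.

[18; 1,1,1,1,36] for √346; ℓ=5 ⇒ convergent index 9
i=0: a=18 ⇒ p=18, q=1
i=1: a=1 ⇒ p=19, q=1
i=2: a=1 ⇒ p=37, q=2
i=3: a=1 ⇒ p=56, q=3
…
i=8: a=1 ⇒ p=10398, q=559
i=9: a=1 ⇒ p=17299, q=930
(x₁, y₁) = (17299, 930);  17299² − 346·930² = 1 ✓

17299 930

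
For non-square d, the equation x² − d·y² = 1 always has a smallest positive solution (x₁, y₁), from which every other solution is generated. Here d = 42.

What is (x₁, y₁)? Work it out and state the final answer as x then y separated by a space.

√42 → a₀=6, period (2,12); ℓ=2 even so k=1
k=0  a_k=6  p_k/q_k = 6/1
k=1  a_k=2  p_k/q_k = 13/2
→ (13, 2).  Check: 13²=169, 42·2²=168, difference 1.

13 2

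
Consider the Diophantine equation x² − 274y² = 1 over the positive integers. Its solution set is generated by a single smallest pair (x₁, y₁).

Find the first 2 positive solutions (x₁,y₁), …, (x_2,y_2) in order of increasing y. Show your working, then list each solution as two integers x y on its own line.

3959299 239190
31352097142801 1894049455620

√274 = [16; 1,1,4,4,1,1,32, …], period ℓ=7 (odd) → k=13
k=0  a_k=16  p_k/q_k = 16/1
…
k=3  a_k=4  p_k/q_k = 149/9
k=4  a_k=4  p_k/q_k = 629/38
…
k=7  a_k=32  p_k/q_k = 45802/2767
…
k=10  a_k=4  p_k/q_k = 419253/25328
k=11  a_k=4  p_k/q_k = 1770023/106931
k=12  a_k=1  p_k/q_k = 2189276/132259
k=13  a_k=1  p_k/q_k = 3959299/239190
→ (3959299, 239190).  Check: 3959299²=15676048571401, 274·239190²=15676048571400, difference 1.
(x_2, y_2) = (3959299·3959299 + 274·239190·239190, 3959299·239190 + 239190·3959299) = (31352097142801, 1894049455620)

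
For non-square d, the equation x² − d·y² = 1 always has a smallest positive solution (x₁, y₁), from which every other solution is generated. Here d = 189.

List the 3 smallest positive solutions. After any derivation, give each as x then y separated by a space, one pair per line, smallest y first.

√189 = [13; 1,2,1,26, …], period ℓ=4 (even) → k=3
step 0: (13, 1)  from 13·(1,0) + (0,1)
step 1: (14, 1)  from 1·(13,1) + (1,0)
step 2: (41, 3)  from 2·(14,1) + (13,1)
step 3: (55, 4)  from 1·(41,3) + (14,1)
→ (55, 4).  Check: 55²=3025, 189·4²=3024, difference 1.
(x_2, y_2) = (55·55 + 189·4·4, 55·4 + 4·55) = (6049, 440)
(x_3, y_3) = (55·6049 + 189·4·440, 55·440 + 4·6049) = (665335, 48396)

55 4
6049 440
665335 48396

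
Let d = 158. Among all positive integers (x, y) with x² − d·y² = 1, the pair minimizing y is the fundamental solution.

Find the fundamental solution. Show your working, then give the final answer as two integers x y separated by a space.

7743 616

√158 = [12; 1,1,3,12,3,1,1,24, …], period ℓ=8 (even) → k=7
step 0: (12, 1)  from 12·(1,0) + (0,1)
…
step 2: (25, 2)  from 1·(13,1) + (12,1)
…
step 4: (1081, 86)  from 12·(88,7) + (25,2)
…
step 6: (4412, 351)  from 1·(3331,265) + (1081,86)
step 7: (7743, 616)  from 1·(4412,351) + (3331,265)
fundamental: x₁=7743, y₁=616  (since 59954049 − 158·379456 = 1)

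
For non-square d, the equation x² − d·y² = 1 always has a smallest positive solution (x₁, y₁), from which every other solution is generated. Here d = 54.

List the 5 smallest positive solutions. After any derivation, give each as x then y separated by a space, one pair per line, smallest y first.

[7; 2,1,6,1,2,14] for √54; ℓ=6 ⇒ convergent index 5
a_0=7:  p_0=7·1+0=7,  q_0=7·0+1=1
…
a_2=1:  p_2=1·15+7=22,  q_2=1·2+1=3
a_3=6:  p_3=6·22+15=147,  q_3=6·3+2=20
a_4=1:  p_4=1·147+22=169,  q_4=1·20+3=23
a_5=2:  p_5=2·169+147=485,  q_5=2·23+20=66
→ (485, 66).  Check: 485²=235225, 54·66²=235224, difference 1.
(x_2, y_2) = (485·485 + 54·66·66, 485·66 + 66·485) = (470449, 64020)
(x_3, y_3) = (485·470449 + 54·66·64020, 485·64020 + 66·470449) = (456335045, 62099334)
(x_4, y_4) = (485·456335045 + 54·66·62099334, 485·62099334 + 66·456335045) = (442644523201, 60236289960)
(x_5, y_5) = (485·442644523201 + 54·66·60236289960, 485·60236289960 + 66·442644523201) = (429364731169925, 58429139161866)

485 66
470449 64020
456335045 62099334
442644523201 60236289960
429364731169925 58429139161866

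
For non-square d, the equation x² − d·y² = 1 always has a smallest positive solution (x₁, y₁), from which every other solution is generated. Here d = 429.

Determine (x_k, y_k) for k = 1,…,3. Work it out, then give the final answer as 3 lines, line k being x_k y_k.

√429 = [20; 1,2,2,9,1,12,1,9,2,2,1,40, …], period ℓ=12 (even) → k=11
k=0  a_k=20  p_k/q_k = 20/1
k=1  a_k=1  p_k/q_k = 21/1
…
k=4  a_k=9  p_k/q_k = 1367/66
k=5  a_k=1  p_k/q_k = 1512/73
…
k=8  a_k=9  p_k/q_k = 208718/10077
k=9  a_k=2  p_k/q_k = 438459/21169
k=10  a_k=2  p_k/q_k = 1085636/52415
k=11  a_k=1  p_k/q_k = 1524095/73584
(x₁, y₁) = (1524095, 73584);  1524095² − 429·73584² = 1 ✓
k=2:  x_2 = 1524095·1524095+429·73584·73584 = 4645731138049,  y_2 = 1524095·73584+73584·1524095 = 224298012960
k=3:  x_3 = 1524095·4645731138049+429·73584·224298012960 = 14161071197688057215,  y_3 = 1524095·224298012960+73584·4645731138049 = 683702960124468816

1524095 73584
4645731138049 224298012960
14161071197688057215 683702960124468816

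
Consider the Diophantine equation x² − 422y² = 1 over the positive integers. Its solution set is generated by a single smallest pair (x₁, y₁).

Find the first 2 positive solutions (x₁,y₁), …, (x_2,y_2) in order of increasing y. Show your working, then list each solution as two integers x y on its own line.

7022501 341850
98631040590001 4801283933700

√422 → a₀=20, period (1,1,5,2,1,…,1,1,40); ℓ=14 even so k=13
i=0: a=20 ⇒ p=20, q=1
i=1: a=1 ⇒ p=21, q=1
…
i=3: a=5 ⇒ p=226, q=11
i=4: a=2 ⇒ p=493, q=24
…
i=6: a=3 ⇒ p=2650, q=129
i=7: a=20 ⇒ p=53719, q=2615
i=8: a=3 ⇒ p=163807, q=7974
i=9: a=1 ⇒ p=217526, q=10589
i=10: a=2 ⇒ p=598859, q=29152
i=11: a=5 ⇒ p=3211821, q=156349
i=12: a=1 ⇒ p=3810680, q=185501
i=13: a=1 ⇒ p=7022501, q=341850
→ (7022501, 341850).  Check: 7022501²=49315520295001, 422·341850²=49315520295000, difference 1.
(x_2, y_2) = (7022501·7022501 + 422·341850·341850, 7022501·341850 + 341850·7022501) = (98631040590001, 4801283933700)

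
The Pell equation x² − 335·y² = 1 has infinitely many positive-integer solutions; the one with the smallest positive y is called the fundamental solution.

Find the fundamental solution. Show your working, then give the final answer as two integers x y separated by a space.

[18; 3,3,3,36] for √335; ℓ=4 ⇒ convergent index 3
k=0  a_k=18  p_k/q_k = 18/1
…
k=2  a_k=3  p_k/q_k = 183/10
k=3  a_k=3  p_k/q_k = 604/33
→ (604, 33).  Check: 604²=364816, 335·33²=364815, difference 1.

604 33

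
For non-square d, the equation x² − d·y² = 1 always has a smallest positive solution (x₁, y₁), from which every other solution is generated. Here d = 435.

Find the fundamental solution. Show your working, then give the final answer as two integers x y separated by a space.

146 7

√435 = [20; 1,5,1,40, …], period ℓ=4 (even) → k=3
step 0: (20, 1)  from 20·(1,0) + (0,1)
…
step 2: (125, 6)  from 5·(21,1) + (20,1)
step 3: (146, 7)  from 1·(125,6) + (21,1)
(x₁, y₁) = (146, 7);  146² − 435·7² = 1 ✓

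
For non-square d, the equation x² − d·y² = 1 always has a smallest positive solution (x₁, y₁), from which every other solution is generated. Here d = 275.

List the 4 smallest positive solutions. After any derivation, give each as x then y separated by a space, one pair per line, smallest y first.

[16; 1,1,2,1,1,32] for √275; ℓ=6 ⇒ convergent index 5
k=0  a_k=16  p_k/q_k = 16/1
k=1  a_k=1  p_k/q_k = 17/1
k=2  a_k=1  p_k/q_k = 33/2
…
k=4  a_k=1  p_k/q_k = 116/7
k=5  a_k=1  p_k/q_k = 199/12
fundamental: x₁=199, y₁=12  (since 39601 − 275·144 = 1)
(x_2, y_2) = (199·199 + 275·12·12, 199·12 + 12·199) = (79201, 4776)
(x_3, y_3) = (199·79201 + 275·12·4776, 199·4776 + 12·79201) = (31521799, 1900836)
(x_4, y_4) = (199·31521799 + 275·12·1900836, 199·1900836 + 12·31521799) = (12545596801, 756527952)

199 12
79201 4776
31521799 1900836
12545596801 756527952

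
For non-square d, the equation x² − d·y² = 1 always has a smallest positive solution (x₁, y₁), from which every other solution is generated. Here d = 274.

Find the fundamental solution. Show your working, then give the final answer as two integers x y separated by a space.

√274 → a₀=16, period (1,1,4,4,1,1,32); ℓ=7 odd so k=13
step 0: (16, 1)  from 16·(1,0) + (0,1)
…
step 2: (33, 2)  from 1·(17,1) + (16,1)
step 3: (149, 9)  from 4·(33,2) + (17,1)
step 4: (629, 38)  from 4·(149,9) + (33,2)
step 5: (778, 47)  from 1·(629,38) + (149,9)
…
step 7: (45802, 2767)  from 32·(1407,85) + (778,47)
…
step 11: (1770023, 106931)  from 4·(419253,25328) + (93011,5619)
step 12: (2189276, 132259)  from 1·(1770023,106931) + (419253,25328)
step 13: (3959299, 239190)  from 1·(2189276,132259) + (1770023,106931)
→ (3959299, 239190).  Check: 3959299²=15676048571401, 274·239190²=15676048571400, difference 1.

3959299 239190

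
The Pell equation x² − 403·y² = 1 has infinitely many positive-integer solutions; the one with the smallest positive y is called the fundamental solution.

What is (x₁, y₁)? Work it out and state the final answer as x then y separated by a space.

√403 → a₀=20, period (13,2,1,3,1,3,1,2,13,40); ℓ=10 even so k=9
step 0: (20, 1)  from 20·(1,0) + (0,1)
…
step 8: (50147, 2498)  from 2·(17967,895) + (14213,708)
step 9: (669878, 33369)  from 13·(50147,2498) + (17967,895)
→ (669878, 33369).  Check: 669878²=448736534884, 403·33369²=448736534883, difference 1.

669878 33369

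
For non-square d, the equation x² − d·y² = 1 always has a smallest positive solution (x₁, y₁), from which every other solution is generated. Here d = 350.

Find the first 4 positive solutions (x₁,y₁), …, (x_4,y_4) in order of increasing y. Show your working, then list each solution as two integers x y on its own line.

d=350: √d = [18; 1,2,2,2,1,36] (ℓ=6, even), read p_5/q_5
step 0: (18, 1)  from 18·(1,0) + (0,1)
step 1: (19, 1)  from 1·(18,1) + (1,0)
…
step 3: (131, 7)  from 2·(56,3) + (19,1)
step 4: (318, 17)  from 2·(131,7) + (56,3)
step 5: (449, 24)  from 1·(318,17) + (131,7)
(x₁, y₁) = (449, 24);  449² − 350·24² = 1 ✓
(449+24√350)^2 = 403201 + 21552√350
(449+24√350)^3 = 362074049 + 19353672√350
(449+24√350)^4 = 325142092801 + 17379575904√350

449 24
403201 21552
362074049 19353672
325142092801 17379575904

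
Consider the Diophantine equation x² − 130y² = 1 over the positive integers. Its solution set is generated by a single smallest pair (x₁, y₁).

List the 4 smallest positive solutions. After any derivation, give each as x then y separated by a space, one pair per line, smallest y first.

d=130: √d = [11; 2,2,22] (ℓ=3, odd), read p_5/q_5
k=0  a_k=11  p_k/q_k = 11/1
k=1  a_k=2  p_k/q_k = 23/2
k=2  a_k=2  p_k/q_k = 57/5
k=3  a_k=22  p_k/q_k = 1277/112
k=4  a_k=2  p_k/q_k = 2611/229
k=5  a_k=2  p_k/q_k = 6499/570
→ (6499, 570).  Check: 6499²=42237001, 130·570²=42237000, difference 1.
(6499+570√130)^2 = 84474001 + 7408860√130
(6499+570√130)^3 = 1097993058499 + 96300361710√130
(6499+570√130)^4 = 14271713689896001 + 1251712094097720√130

6499 570
84474001 7408860
1097993058499 96300361710
14271713689896001 1251712094097720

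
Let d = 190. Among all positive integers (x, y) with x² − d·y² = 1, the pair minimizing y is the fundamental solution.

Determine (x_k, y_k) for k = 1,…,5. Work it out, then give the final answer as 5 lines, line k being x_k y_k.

√190 → a₀=13, period (1,3,1,1,1,…,3,1,26); ℓ=14 even so k=13
step 0: (13, 1)  from 13·(1,0) + (0,1)
…
step 2: (55, 4)  from 3·(14,1) + (13,1)
step 3: (69, 5)  from 1·(55,4) + (14,1)
step 4: (124, 9)  from 1·(69,5) + (55,4)
step 5: (193, 14)  from 1·(124,9) + (69,5)
step 6: (510, 37)  from 2·(193,14) + (124,9)
step 7: (1213, 88)  from 2·(510,37) + (193,14)
step 8: (2936, 213)  from 2·(1213,88) + (510,37)
step 9: (4149, 301)  from 1·(2936,213) + (1213,88)
step 10: (7085, 514)  from 1·(4149,301) + (2936,213)
step 11: (11234, 815)  from 1·(7085,514) + (4149,301)
step 12: (40787, 2959)  from 3·(11234,815) + (7085,514)
step 13: (52021, 3774)  from 1·(40787,2959) + (11234,815)
→ (52021, 3774).  Check: 52021²=2706184441, 190·3774²=2706184440, difference 1.
k=2:  x_2 = 52021·52021+190·3774·3774 = 5412368881,  y_2 = 52021·3774+3774·52021 = 392654508
k=3:  x_3 = 52021·5412368881+190·3774·392654508 = 563113683064981,  y_3 = 52021·392654508+3774·5412368881 = 40852560317562
k=4:  x_4 = 52021·563113683064981+190·3774·40852560317562 = 58587473808034384321,  y_4 = 52021·40852560317562+3774·563113683064981 = 4250382080167131096
k=5:  x_5 = 52021·58587473808034384321+190·3774·4250382080167131096 = 6095557949372399730460501,  y_5 = 52021·4250382080167131096+3774·58587473808034384321 = 442218252343896093172470

52021 3774
5412368881 392654508
563113683064981 40852560317562
58587473808034384321 4250382080167131096
6095557949372399730460501 442218252343896093172470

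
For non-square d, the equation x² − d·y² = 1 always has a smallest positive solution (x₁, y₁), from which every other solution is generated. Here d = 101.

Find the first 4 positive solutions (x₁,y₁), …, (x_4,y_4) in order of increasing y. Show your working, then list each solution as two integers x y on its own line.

201 20
80801 8040
32481801 3232060
13057603201 1299280080

√101 = [10; 20, …], period ℓ=1 (odd) → k=1
a_0=10:  p_0=10·1+0=10,  q_0=10·0+1=1
a_1=20:  p_1=20·10+1=201,  q_1=20·1+0=20
→ (201, 20).  Check: 201²=40401, 101·20²=40400, difference 1.
n=2: (201,20)∘(201,20) = (201·201+101·20·20, 201·20+20·201) = (80801,8040)
n=3: (80801,8040)∘(201,20) = (201·80801+101·20·8040, 201·8040+20·80801) = (32481801,3232060)
n=4: (32481801,3232060)∘(201,20) = (201·32481801+101·20·3232060, 201·3232060+20·32481801) = (13057603201,1299280080)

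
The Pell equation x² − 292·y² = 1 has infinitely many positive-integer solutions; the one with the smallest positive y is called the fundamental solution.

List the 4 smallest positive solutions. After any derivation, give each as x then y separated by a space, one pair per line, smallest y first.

√292 → a₀=17, period (11,2,1,3,8,3,1,2,11,34); ℓ=10 even so k=9
k=0  a_k=17  p_k/q_k = 17/1
k=1  a_k=11  p_k/q_k = 188/11
…
k=3  a_k=1  p_k/q_k = 581/34
k=4  a_k=3  p_k/q_k = 2136/125
k=5  a_k=8  p_k/q_k = 17669/1034
k=6  a_k=3  p_k/q_k = 55143/3227
…
k=8  a_k=2  p_k/q_k = 200767/11749
k=9  a_k=11  p_k/q_k = 2281249/133500
→ (2281249, 133500).  Check: 2281249²=5204097000001, 292·133500²=5204097000000, difference 1.
(2281249+133500√292)^2 = 10408194000001 + 609093483000√292
(2281249+133500√292)^3 = 47487364308614281249 + 2778987798000400500√292
(2281249+133500√292)^4 = 216661004683313632776000001 + 12679126270400622186966000√292

2281249 133500
10408194000001 609093483000
47487364308614281249 2778987798000400500
216661004683313632776000001 12679126270400622186966000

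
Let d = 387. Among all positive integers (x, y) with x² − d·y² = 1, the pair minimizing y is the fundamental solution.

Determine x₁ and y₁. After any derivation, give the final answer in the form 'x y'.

[19; 1,2,19,2,1,38] for √387; ℓ=6 ⇒ convergent index 5
a_0=19:  p_0=19·1+0=19,  q_0=19·0+1=1
a_1=1:  p_1=1·19+1=20,  q_1=1·1+0=1
…
a_4=2:  p_4=2·1141+59=2341,  q_4=2·58+3=119
a_5=1:  p_5=1·2341+1141=3482,  q_5=1·119+58=177
→ (3482, 177).  Check: 3482²=12124324, 387·177²=12124323, difference 1.

3482 177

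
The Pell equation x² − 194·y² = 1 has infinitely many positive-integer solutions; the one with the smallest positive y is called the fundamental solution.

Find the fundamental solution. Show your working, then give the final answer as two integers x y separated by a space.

d=194: √d = [13; 1,12,1,26] (ℓ=4, even), read p_3/q_3
step 0: (13, 1)  from 13·(1,0) + (0,1)
…
step 2: (181, 13)  from 12·(14,1) + (13,1)
step 3: (195, 14)  from 1·(181,13) + (14,1)
(x₁, y₁) = (195, 14);  195² − 194·14² = 1 ✓

195 14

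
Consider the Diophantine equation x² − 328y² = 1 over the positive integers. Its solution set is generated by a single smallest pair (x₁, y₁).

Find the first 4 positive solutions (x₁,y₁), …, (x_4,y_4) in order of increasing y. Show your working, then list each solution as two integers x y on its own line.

d=328: √d = [18; 9,36] (ℓ=2, even), read p_1/q_1
step 0: (18, 1)  from 18·(1,0) + (0,1)
step 1: (163, 9)  from 9·(18,1) + (1,0)
→ (163, 9).  Check: 163²=26569, 328·9²=26568, difference 1.
n=2: (163,9)∘(163,9) = (163·163+328·9·9, 163·9+9·163) = (53137,2934)
n=3: (53137,2934)∘(163,9) = (163·53137+328·9·2934, 163·2934+9·53137) = (17322499,956475)
n=4: (17322499,956475)∘(163,9) = (163·17322499+328·9·956475, 163·956475+9·17322499) = (5647081537,311807916)

163 9
53137 2934
17322499 956475
5647081537 311807916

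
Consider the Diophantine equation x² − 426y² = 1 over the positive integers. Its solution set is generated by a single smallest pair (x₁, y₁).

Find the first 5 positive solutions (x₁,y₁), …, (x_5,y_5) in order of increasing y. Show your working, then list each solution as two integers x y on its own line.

88751 4300
15753480001 763258600
2796274207048751 135479928012900
496344264283813920001 24047958181382517200
88102099596109264220968751 4268560672976279640021500

d=426: √d = [20; 1,1,1,3,2,6,2,3,1,1,1,40] (ℓ=12, even), read p_11/q_11
i=0: a=20 ⇒ p=20, q=1
…
i=6: a=6 ⇒ p=3323, q=161
i=7: a=2 ⇒ p=7162, q=347
…
i=10: a=1 ⇒ p=56780, q=2751
i=11: a=1 ⇒ p=88751, q=4300
→ (88751, 4300).  Check: 88751²=7876740001, 426·4300²=7876740000, difference 1.
n=2: (88751,4300)∘(88751,4300) = (88751·88751+426·4300·4300, 88751·4300+4300·88751) = (15753480001,763258600)
n=3: (15753480001,763258600)∘(88751,4300) = (88751·15753480001+426·4300·763258600, 88751·763258600+4300·15753480001) = (2796274207048751,135479928012900)
n=4: (2796274207048751,135479928012900)∘(88751,4300) = (88751·2796274207048751+426·4300·135479928012900, 88751·135479928012900+4300·2796274207048751) = (496344264283813920001,24047958181382517200)
n=5: (496344264283813920001,24047958181382517200)∘(88751,4300) = (88751·496344264283813920001+426·4300·24047958181382517200, 88751·24047958181382517200+4300·496344264283813920001) = (88102099596109264220968751,4268560672976279640021500)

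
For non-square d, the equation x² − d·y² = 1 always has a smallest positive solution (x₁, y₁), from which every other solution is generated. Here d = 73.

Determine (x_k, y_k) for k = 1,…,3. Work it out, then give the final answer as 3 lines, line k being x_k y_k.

2281249 267000
10408194000001 1218186966000
47487364308614281249 5557975596000801000

[8; 1,1,5,5,1,1,16] for √73; ℓ=7 ⇒ convergent index 13
a_0=8:  p_0=8·1+0=8,  q_0=8·0+1=1
…
a_8=1:  p_8=1·17669+1068=18737,  q_8=1·2068+125=2193
…
a_10=5:  p_10=5·36406+18737=200767,  q_10=5·4261+2193=23498
…
a_12=1:  p_12=1·1040241+200767=1241008,  q_12=1·121751+23498=145249
a_13=1:  p_13=1·1241008+1040241=2281249,  q_13=1·145249+121751=267000
fundamental: x₁=2281249, y₁=267000  (since 5204097000001 − 73·71289000000 = 1)
n=2: (2281249,267000)∘(2281249,267000) = (2281249·2281249+73·267000·267000, 2281249·267000+267000·2281249) = (10408194000001,1218186966000)
n=3: (10408194000001,1218186966000)∘(2281249,267000) = (2281249·10408194000001+73·267000·1218186966000, 2281249·1218186966000+267000·10408194000001) = (47487364308614281249,5557975596000801000)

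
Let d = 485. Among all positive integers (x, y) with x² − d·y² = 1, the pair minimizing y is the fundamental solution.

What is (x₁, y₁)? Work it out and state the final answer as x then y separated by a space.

969 44

[22; 44] for √485; ℓ=1 ⇒ convergent index 1
step 0: (22, 1)  from 22·(1,0) + (0,1)
step 1: (969, 44)  from 44·(22,1) + (1,0)
fundamental: x₁=969, y₁=44  (since 938961 − 485·1936 = 1)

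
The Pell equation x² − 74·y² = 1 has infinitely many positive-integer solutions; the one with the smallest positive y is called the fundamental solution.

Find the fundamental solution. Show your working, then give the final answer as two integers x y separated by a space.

3699 430

√74 → a₀=8, period (1,1,1,1,16); ℓ=5 odd so k=9
step 0: (8, 1)  from 8·(1,0) + (0,1)
…
step 4: (43, 5)  from 1·(26,3) + (17,2)
…
step 7: (1471, 171)  from 1·(757,88) + (714,83)
step 8: (2228, 259)  from 1·(1471,171) + (757,88)
step 9: (3699, 430)  from 1·(2228,259) + (1471,171)
→ (3699, 430).  Check: 3699²=13682601, 74·430²=13682600, difference 1.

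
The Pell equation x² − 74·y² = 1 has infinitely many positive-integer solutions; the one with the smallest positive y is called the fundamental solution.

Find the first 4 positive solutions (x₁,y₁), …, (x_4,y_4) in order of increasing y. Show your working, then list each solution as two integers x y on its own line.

√74 = [8; 1,1,1,1,16, …], period ℓ=5 (odd) → k=9
a_0=8:  p_0=8·1+0=8,  q_0=8·0+1=1
a_1=1:  p_1=1·8+1=9,  q_1=1·1+0=1
…
a_5=16:  p_5=16·43+26=714,  q_5=16·5+3=83
…
a_8=1:  p_8=1·1471+757=2228,  q_8=1·171+88=259
a_9=1:  p_9=1·2228+1471=3699,  q_9=1·259+171=430
fundamental: x₁=3699, y₁=430  (since 13682601 − 74·184900 = 1)
(x_2, y_2) = (3699·3699 + 74·430·430, 3699·430 + 430·3699) = (27365201, 3181140)
(x_3, y_3) = (3699·27365201 + 74·430·3181140, 3699·3181140 + 430·27365201) = (202447753299, 23534073290)
(x_4, y_4) = (3699·202447753299 + 74·430·23534073290, 3699·23534073290 + 430·202447753299) = (1497708451540801, 174105071018280)

3699 430
27365201 3181140
202447753299 23534073290
1497708451540801 174105071018280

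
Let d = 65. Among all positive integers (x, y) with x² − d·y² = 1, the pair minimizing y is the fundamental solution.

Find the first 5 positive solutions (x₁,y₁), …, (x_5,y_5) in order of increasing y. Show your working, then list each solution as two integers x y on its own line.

√65 = [8; 16, …], period ℓ=1 (odd) → k=1
i=0: a=8 ⇒ p=8, q=1
i=1: a=16 ⇒ p=129, q=16
(x₁, y₁) = (129, 16);  129² − 65·16² = 1 ✓
(129+16√65)^2 = 33281 + 4128√65
(129+16√65)^3 = 8586369 + 1065008√65
(129+16√65)^4 = 2215249921 + 274767936√65
(129+16√65)^5 = 571525893249 + 70889062480√65

129 16
33281 4128
8586369 1065008
2215249921 274767936
571525893249 70889062480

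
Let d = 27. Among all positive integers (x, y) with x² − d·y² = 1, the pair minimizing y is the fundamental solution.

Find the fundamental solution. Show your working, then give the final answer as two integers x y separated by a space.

[5; 5,10] for √27; ℓ=2 ⇒ convergent index 1
a_0=5:  p_0=5·1+0=5,  q_0=5·0+1=1
a_1=5:  p_1=5·5+1=26,  q_1=5·1+0=5
(x₁, y₁) = (26, 5);  26² − 27·5² = 1 ✓

26 5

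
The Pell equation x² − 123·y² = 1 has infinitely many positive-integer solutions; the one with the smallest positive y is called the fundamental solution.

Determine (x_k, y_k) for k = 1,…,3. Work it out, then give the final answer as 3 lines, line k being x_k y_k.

[11; 11,22] for √123; ℓ=2 ⇒ convergent index 1
k=0  a_k=11  p_k/q_k = 11/1
k=1  a_k=11  p_k/q_k = 122/11
fundamental: x₁=122, y₁=11  (since 14884 − 123·121 = 1)
(x_2, y_2) = (122·122 + 123·11·11, 122·11 + 11·122) = (29767, 2684)
(x_3, y_3) = (122·29767 + 123·11·2684, 122·2684 + 11·29767) = (7263026, 654885)

122 11
29767 2684
7263026 654885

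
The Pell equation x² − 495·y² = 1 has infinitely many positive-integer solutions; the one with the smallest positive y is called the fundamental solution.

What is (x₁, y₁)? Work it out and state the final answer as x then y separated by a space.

89 4

d=495: √d = [22; 4,44] (ℓ=2, even), read p_1/q_1
i=0: a=22 ⇒ p=22, q=1
i=1: a=4 ⇒ p=89, q=4
fundamental: x₁=89, y₁=4  (since 7921 − 495·16 = 1)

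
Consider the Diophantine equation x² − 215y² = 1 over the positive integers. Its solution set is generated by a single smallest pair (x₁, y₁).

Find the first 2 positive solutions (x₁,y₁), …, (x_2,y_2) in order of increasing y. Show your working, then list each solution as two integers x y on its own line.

44 3
3871 264

√215 → a₀=14, period (1,1,1,28); ℓ=4 even so k=3
step 0: (14, 1)  from 14·(1,0) + (0,1)
step 1: (15, 1)  from 1·(14,1) + (1,0)
step 2: (29, 2)  from 1·(15,1) + (14,1)
step 3: (44, 3)  from 1·(29,2) + (15,1)
(x₁, y₁) = (44, 3);  44² − 215·3² = 1 ✓
(44+3√215)^2 = 3871 + 264√215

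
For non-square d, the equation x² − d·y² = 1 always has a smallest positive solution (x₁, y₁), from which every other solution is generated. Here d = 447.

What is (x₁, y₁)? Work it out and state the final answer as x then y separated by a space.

148 7

√447 → a₀=21, period (7,42); ℓ=2 even so k=1
i=0: a=21 ⇒ p=21, q=1
i=1: a=7 ⇒ p=148, q=7
fundamental: x₁=148, y₁=7  (since 21904 − 447·49 = 1)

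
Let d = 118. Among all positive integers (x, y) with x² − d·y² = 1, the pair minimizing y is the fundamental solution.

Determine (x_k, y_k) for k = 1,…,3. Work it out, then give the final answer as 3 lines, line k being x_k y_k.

306917 28254
188396089777 17343265836
115643925371868101 10645886241146970

[10; 1,6,3,2,10,2,3,6,1,20] for √118; ℓ=10 ⇒ convergent index 9
i=0: a=10 ⇒ p=10, q=1
…
i=4: a=2 ⇒ p=554, q=51
i=5: a=10 ⇒ p=5779, q=532
…
i=7: a=3 ⇒ p=42115, q=3877
i=8: a=6 ⇒ p=264802, q=24377
i=9: a=1 ⇒ p=306917, q=28254
fundamental: x₁=306917, y₁=28254  (since 94198044889 − 118·798288516 = 1)
k=2:  x_2 = 306917·306917+118·28254·28254 = 188396089777,  y_2 = 306917·28254+28254·306917 = 17343265836
k=3:  x_3 = 306917·188396089777+118·28254·17343265836 = 115643925371868101,  y_3 = 306917·17343265836+28254·188396089777 = 10645886241146970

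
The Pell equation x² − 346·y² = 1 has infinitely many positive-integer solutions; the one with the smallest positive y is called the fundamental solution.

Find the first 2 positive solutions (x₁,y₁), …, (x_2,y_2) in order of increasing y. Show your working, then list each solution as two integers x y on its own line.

17299 930
598510801 32176140

[18; 1,1,1,1,36] for √346; ℓ=5 ⇒ convergent index 9
a_0=18:  p_0=18·1+0=18,  q_0=18·0+1=1
a_1=1:  p_1=1·18+1=19,  q_1=1·1+0=1
a_2=1:  p_2=1·19+18=37,  q_2=1·1+1=2
…
a_7=1:  p_7=1·3497+3404=6901,  q_7=1·188+183=371
a_8=1:  p_8=1·6901+3497=10398,  q_8=1·371+188=559
a_9=1:  p_9=1·10398+6901=17299,  q_9=1·559+371=930
fundamental: x₁=17299, y₁=930  (since 299255401 − 346·864900 = 1)
(17299+930√346)^2 = 598510801 + 32176140√346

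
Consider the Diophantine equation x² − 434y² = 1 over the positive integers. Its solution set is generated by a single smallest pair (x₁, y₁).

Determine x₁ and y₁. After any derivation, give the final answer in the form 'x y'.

125 6

√434 = [20; 1,4,1,40, …], period ℓ=4 (even) → k=3
a_0=20:  p_0=20·1+0=20,  q_0=20·0+1=1
a_1=1:  p_1=1·20+1=21,  q_1=1·1+0=1
a_2=4:  p_2=4·21+20=104,  q_2=4·1+1=5
a_3=1:  p_3=1·104+21=125,  q_3=1·5+1=6
(x₁, y₁) = (125, 6);  125² − 434·6² = 1 ✓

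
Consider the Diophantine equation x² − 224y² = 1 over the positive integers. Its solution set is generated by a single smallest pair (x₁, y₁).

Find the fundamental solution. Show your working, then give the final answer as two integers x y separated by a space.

[14; 1,28] for √224; ℓ=2 ⇒ convergent index 1
i=0: a=14 ⇒ p=14, q=1
i=1: a=1 ⇒ p=15, q=1
→ (15, 1).  Check: 15²=225, 224·1²=224, difference 1.

15 1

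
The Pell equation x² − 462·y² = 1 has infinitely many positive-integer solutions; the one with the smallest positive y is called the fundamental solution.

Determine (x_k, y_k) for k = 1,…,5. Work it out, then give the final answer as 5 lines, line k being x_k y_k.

√462 = [21; 2,42, …], period ℓ=2 (even) → k=1
step 0: (21, 1)  from 21·(1,0) + (0,1)
step 1: (43, 2)  from 2·(21,1) + (1,0)
→ (43, 2).  Check: 43²=1849, 462·2²=1848, difference 1.
k=2:  x_2 = 43·43+462·2·2 = 3697,  y_2 = 43·2+2·43 = 172
k=3:  x_3 = 43·3697+462·2·172 = 317899,  y_3 = 43·172+2·3697 = 14790
k=4:  x_4 = 43·317899+462·2·14790 = 27335617,  y_4 = 43·14790+2·317899 = 1271768
k=5:  x_5 = 43·27335617+462·2·1271768 = 2350545163,  y_5 = 43·1271768+2·27335617 = 109357258

43 2
3697 172
317899 14790
27335617 1271768
2350545163 109357258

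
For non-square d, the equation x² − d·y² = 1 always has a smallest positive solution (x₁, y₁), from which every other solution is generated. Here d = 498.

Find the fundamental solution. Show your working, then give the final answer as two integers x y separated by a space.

179777 8056

√498 → a₀=22, period (3,6,22,6,3,44); ℓ=6 even so k=5
i=0: a=22 ⇒ p=22, q=1
i=1: a=3 ⇒ p=67, q=3
i=2: a=6 ⇒ p=424, q=19
i=3: a=22 ⇒ p=9395, q=421
i=4: a=6 ⇒ p=56794, q=2545
i=5: a=3 ⇒ p=179777, q=8056
→ (179777, 8056).  Check: 179777²=32319769729, 498·8056²=32319769728, difference 1.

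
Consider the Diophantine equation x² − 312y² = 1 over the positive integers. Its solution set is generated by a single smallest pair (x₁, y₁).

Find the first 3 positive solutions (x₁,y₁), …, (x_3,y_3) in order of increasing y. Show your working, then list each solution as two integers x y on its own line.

53 3
5617 318
595349 33705

√312 → a₀=17, period (1,1,1,34); ℓ=4 even so k=3
a_0=17:  p_0=17·1+0=17,  q_0=17·0+1=1
…
a_2=1:  p_2=1·18+17=35,  q_2=1·1+1=2
a_3=1:  p_3=1·35+18=53,  q_3=1·2+1=3
(x₁, y₁) = (53, 3);  53² − 312·3² = 1 ✓
k=2:  x_2 = 53·53+312·3·3 = 5617,  y_2 = 53·3+3·53 = 318
k=3:  x_3 = 53·5617+312·3·318 = 595349,  y_3 = 53·318+3·5617 = 33705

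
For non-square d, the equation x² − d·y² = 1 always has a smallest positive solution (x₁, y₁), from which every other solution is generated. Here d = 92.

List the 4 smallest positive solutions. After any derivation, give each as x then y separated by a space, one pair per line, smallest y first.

√92 → a₀=9, period (1,1,2,4,2,1,1,18); ℓ=8 even so k=7
k=0  a_k=9  p_k/q_k = 9/1
…
k=2  a_k=1  p_k/q_k = 19/2
k=3  a_k=2  p_k/q_k = 48/5
k=4  a_k=4  p_k/q_k = 211/22
k=5  a_k=2  p_k/q_k = 470/49
k=6  a_k=1  p_k/q_k = 681/71
k=7  a_k=1  p_k/q_k = 1151/120
(x₁, y₁) = (1151, 120);  1151² − 92·120² = 1 ✓
n=2: (1151,120)∘(1151,120) = (1151·1151+92·120·120, 1151·120+120·1151) = (2649601,276240)
n=3: (2649601,276240)∘(1151,120) = (1151·2649601+92·120·276240, 1151·276240+120·2649601) = (6099380351,635904360)
n=4: (6099380351,635904360)∘(1151,120) = (1151·6099380351+92·120·635904360, 1151·635904360+120·6099380351) = (14040770918401,1463851560480)

1151 120
2649601 276240
6099380351 635904360
14040770918401 1463851560480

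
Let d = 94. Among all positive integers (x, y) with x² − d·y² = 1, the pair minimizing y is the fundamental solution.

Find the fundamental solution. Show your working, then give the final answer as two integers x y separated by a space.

√94 → a₀=9, period (1,2,3,1,1,…,2,1,18); ℓ=16 even so k=15
i=0: a=9 ⇒ p=9, q=1
i=1: a=1 ⇒ p=10, q=1
i=2: a=2 ⇒ p=29, q=3
…
i=6: a=5 ⇒ p=1241, q=128
i=7: a=1 ⇒ p=1464, q=151
i=8: a=8 ⇒ p=12953, q=1336
i=9: a=1 ⇒ p=14417, q=1487
…
i=11: a=1 ⇒ p=99455, q=10258
i=12: a=1 ⇒ p=184493, q=19029
i=13: a=3 ⇒ p=652934, q=67345
i=14: a=2 ⇒ p=1490361, q=153719
i=15: a=1 ⇒ p=2143295, q=221064
(x₁, y₁) = (2143295, 221064);  2143295² − 94·221064² = 1 ✓

2143295 221064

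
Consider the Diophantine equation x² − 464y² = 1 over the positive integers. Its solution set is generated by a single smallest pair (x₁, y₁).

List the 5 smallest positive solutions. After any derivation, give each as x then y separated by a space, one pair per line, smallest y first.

√464 → a₀=21, period (1,1,5,1,1,1,5,1,1,42); ℓ=10 even so k=9
step 0: (21, 1)  from 21·(1,0) + (0,1)
…
step 5: (517, 24)  from 1·(280,13) + (237,11)
step 6: (797, 37)  from 1·(517,24) + (280,13)
…
step 8: (5299, 246)  from 1·(4502,209) + (797,37)
step 9: (9801, 455)  from 1·(5299,246) + (4502,209)
(x₁, y₁) = (9801, 455);  9801² − 464·455² = 1 ✓
k=2:  x_2 = 9801·9801+464·455·455 = 192119201,  y_2 = 9801·455+455·9801 = 8918910
k=3:  x_3 = 9801·192119201+464·455·8918910 = 3765920568201,  y_3 = 9801·8918910+455·192119201 = 174828473365
k=4:  x_4 = 9801·3765920568201+464·455·174828473365 = 73819574785756801,  y_4 = 9801·174828473365+455·3765920568201 = 3426987725981820
k=5:  x_5 = 9801·73819574785756801+464·455·3426987725981820 = 1447011301184484245001,  y_5 = 9801·3426987725981820+455·73819574785756801 = 67175813229867162275

9801 455
192119201 8918910
3765920568201 174828473365
73819574785756801 3426987725981820
1447011301184484245001 67175813229867162275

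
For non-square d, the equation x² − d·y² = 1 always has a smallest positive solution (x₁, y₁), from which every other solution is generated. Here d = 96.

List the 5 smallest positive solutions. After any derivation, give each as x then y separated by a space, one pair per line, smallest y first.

49 5
4801 490
470449 48015
46099201 4704980
4517251249 461040025

d=96: √d = [9; 1,3,1,18] (ℓ=4, even), read p_3/q_3
a_0=9:  p_0=9·1+0=9,  q_0=9·0+1=1
a_1=1:  p_1=1·9+1=10,  q_1=1·1+0=1
a_2=3:  p_2=3·10+9=39,  q_2=3·1+1=4
a_3=1:  p_3=1·39+10=49,  q_3=1·4+1=5
(x₁, y₁) = (49, 5);  49² − 96·5² = 1 ✓
n=2: (49,5)∘(49,5) = (49·49+96·5·5, 49·5+5·49) = (4801,490)
n=3: (4801,490)∘(49,5) = (49·4801+96·5·490, 49·490+5·4801) = (470449,48015)
n=4: (470449,48015)∘(49,5) = (49·470449+96·5·48015, 49·48015+5·470449) = (46099201,4704980)
n=5: (46099201,4704980)∘(49,5) = (49·46099201+96·5·4704980, 49·4704980+5·46099201) = (4517251249,461040025)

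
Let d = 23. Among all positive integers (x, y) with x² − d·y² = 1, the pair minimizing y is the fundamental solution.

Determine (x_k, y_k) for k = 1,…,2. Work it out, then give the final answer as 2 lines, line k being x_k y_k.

d=23: √d = [4; 1,3,1,8] (ℓ=4, even), read p_3/q_3
k=0  a_k=4  p_k/q_k = 4/1
…
k=2  a_k=3  p_k/q_k = 19/4
k=3  a_k=1  p_k/q_k = 24/5
(x₁, y₁) = (24, 5);  24² − 23·5² = 1 ✓
k=2:  x_2 = 24·24+23·5·5 = 1151,  y_2 = 24·5+5·24 = 240

24 5
1151 240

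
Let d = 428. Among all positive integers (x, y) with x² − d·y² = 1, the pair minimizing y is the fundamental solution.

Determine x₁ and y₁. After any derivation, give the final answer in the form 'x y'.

1850887 89466

√428 → a₀=20, period (1,2,4,1,5,10,5,1,4,2,1,40); ℓ=12 even so k=11
a_0=20:  p_0=20·1+0=20,  q_0=20·0+1=1
…
a_9=4:  p_9=4·119350+99779=577179,  q_9=4·5769+4823=27899
a_10=2:  p_10=2·577179+119350=1273708,  q_10=2·27899+5769=61567
a_11=1:  p_11=1·1273708+577179=1850887,  q_11=1·61567+27899=89466
fundamental: x₁=1850887, y₁=89466  (since 3425782686769 − 428·8004165156 = 1)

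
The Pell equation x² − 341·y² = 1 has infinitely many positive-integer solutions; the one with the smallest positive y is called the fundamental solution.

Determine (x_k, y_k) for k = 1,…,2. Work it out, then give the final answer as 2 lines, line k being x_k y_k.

10626551 575460
225847172311201 12230310076920

d=341: √d = [18; 2,6,1,8,2,…,6,2,36] (ℓ=14, even), read p_13/q_13
a_0=18:  p_0=18·1+0=18,  q_0=18·0+1=1
a_1=2:  p_1=2·18+1=37,  q_1=2·1+0=2
a_2=6:  p_2=6·37+18=240,  q_2=6·2+1=13
a_3=1:  p_3=1·240+37=277,  q_3=1·13+2=15
…
a_6=1:  p_6=1·5189+2456=7645,  q_6=1·281+133=414
a_7=2:  p_7=2·7645+5189=20479,  q_7=2·414+281=1109
a_8=1:  p_8=1·20479+7645=28124,  q_8=1·1109+414=1523
a_9=2:  p_9=2·28124+20479=76727,  q_9=2·1523+1109=4155
a_10=8:  p_10=8·76727+28124=641940,  q_10=8·4155+1523=34763
…
a_12=6:  p_12=6·718667+641940=4953942,  q_12=6·38918+34763=268271
a_13=2:  p_13=2·4953942+718667=10626551,  q_13=2·268271+38918=575460
(x₁, y₁) = (10626551, 575460);  10626551² − 341·575460² = 1 ✓
n=2: (10626551,575460)∘(10626551,575460) = (10626551·10626551+341·575460·575460, 10626551·575460+575460·10626551) = (225847172311201,12230310076920)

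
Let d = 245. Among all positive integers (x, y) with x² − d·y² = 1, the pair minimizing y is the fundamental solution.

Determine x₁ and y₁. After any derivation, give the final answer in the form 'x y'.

51841 3312

d=245: √d = [15; 1,1,1,7,6,7,1,1,1,30] (ℓ=10, even), read p_9/q_9
k=0  a_k=15  p_k/q_k = 15/1
k=1  a_k=1  p_k/q_k = 16/1
…
k=5  a_k=6  p_k/q_k = 2207/141
k=6  a_k=7  p_k/q_k = 15809/1010
…
k=8  a_k=1  p_k/q_k = 33825/2161
k=9  a_k=1  p_k/q_k = 51841/3312
fundamental: x₁=51841, y₁=3312  (since 2687489281 − 245·10969344 = 1)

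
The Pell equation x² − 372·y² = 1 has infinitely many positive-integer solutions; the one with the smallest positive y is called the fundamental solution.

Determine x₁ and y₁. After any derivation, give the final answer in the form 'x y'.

12151 630

d=372: √d = [19; 3,2,12,2,3,38] (ℓ=6, even), read p_5/q_5
k=0  a_k=19  p_k/q_k = 19/1
k=1  a_k=3  p_k/q_k = 58/3
k=2  a_k=2  p_k/q_k = 135/7
k=3  a_k=12  p_k/q_k = 1678/87
k=4  a_k=2  p_k/q_k = 3491/181
k=5  a_k=3  p_k/q_k = 12151/630
fundamental: x₁=12151, y₁=630  (since 147646801 − 372·396900 = 1)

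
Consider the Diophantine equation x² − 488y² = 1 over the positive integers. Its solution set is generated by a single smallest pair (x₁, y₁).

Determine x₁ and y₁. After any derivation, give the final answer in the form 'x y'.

243 11

[22; 11,44] for √488; ℓ=2 ⇒ convergent index 1
i=0: a=22 ⇒ p=22, q=1
i=1: a=11 ⇒ p=243, q=11
fundamental: x₁=243, y₁=11  (since 59049 − 488·121 = 1)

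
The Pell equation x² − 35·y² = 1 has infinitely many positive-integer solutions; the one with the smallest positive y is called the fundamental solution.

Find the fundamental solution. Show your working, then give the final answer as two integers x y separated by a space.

6 1

√35 → a₀=5, period (1,10); ℓ=2 even so k=1
a_0=5:  p_0=5·1+0=5,  q_0=5·0+1=1
a_1=1:  p_1=1·5+1=6,  q_1=1·1+0=1
fundamental: x₁=6, y₁=1  (since 36 − 35·1 = 1)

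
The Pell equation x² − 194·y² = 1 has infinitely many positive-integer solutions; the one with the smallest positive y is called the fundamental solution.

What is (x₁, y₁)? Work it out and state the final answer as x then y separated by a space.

√194 = [13; 1,12,1,26, …], period ℓ=4 (even) → k=3
a_0=13:  p_0=13·1+0=13,  q_0=13·0+1=1
…
a_2=12:  p_2=12·14+13=181,  q_2=12·1+1=13
a_3=1:  p_3=1·181+14=195,  q_3=1·13+1=14
(x₁, y₁) = (195, 14);  195² − 194·14² = 1 ✓

195 14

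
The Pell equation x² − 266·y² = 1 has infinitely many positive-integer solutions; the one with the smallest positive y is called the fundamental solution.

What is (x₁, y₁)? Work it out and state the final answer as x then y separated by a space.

[16; 3,4,3,32] for √266; ℓ=4 ⇒ convergent index 3
k=0  a_k=16  p_k/q_k = 16/1
…
k=2  a_k=4  p_k/q_k = 212/13
k=3  a_k=3  p_k/q_k = 685/42
→ (685, 42).  Check: 685²=469225, 266·42²=469224, difference 1.

685 42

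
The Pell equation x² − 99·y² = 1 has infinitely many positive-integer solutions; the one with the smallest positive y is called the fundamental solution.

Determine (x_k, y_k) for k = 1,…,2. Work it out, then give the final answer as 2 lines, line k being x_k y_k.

√99 = [9; 1,18, …], period ℓ=2 (even) → k=1
step 0: (9, 1)  from 9·(1,0) + (0,1)
step 1: (10, 1)  from 1·(9,1) + (1,0)
fundamental: x₁=10, y₁=1  (since 100 − 99·1 = 1)
(x_2, y_2) = (10·10 + 99·1·1, 10·1 + 1·10) = (199, 20)

10 1
199 20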